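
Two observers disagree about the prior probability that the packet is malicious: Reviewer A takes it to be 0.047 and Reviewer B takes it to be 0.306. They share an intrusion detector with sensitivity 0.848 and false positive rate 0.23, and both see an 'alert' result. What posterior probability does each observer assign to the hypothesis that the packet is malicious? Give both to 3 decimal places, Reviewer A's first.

Reviewer A: 0.154; Reviewer B: 0.619

P('+'|H) = 0.848, P('+'|¬H) = 0.23.
Reviewer A: numerator 0.848·0.047 = 0.039856; evidence = 0.039856+0.23·0.953 = 0.25905; posterior = 0.154.
Reviewer B: numerator 0.848·0.306 = 0.25949; evidence = 0.25949+0.23·0.694 = 0.41911; posterior = 0.619.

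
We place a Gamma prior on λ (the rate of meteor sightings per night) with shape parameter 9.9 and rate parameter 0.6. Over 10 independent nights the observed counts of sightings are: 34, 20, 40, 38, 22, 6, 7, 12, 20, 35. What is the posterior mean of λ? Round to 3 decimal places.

Total count ∑xᵢ = 234 over n = 10 nights.
Gamma is conjugate to the Poisson likelihood: posterior is Gamma(shape = 9.9+234 = 243.9, rate = 0.6+10 = 10.6).
E[λ | data] = 243.9/10.6 = 23.009.

Posterior mean ≈ 23.009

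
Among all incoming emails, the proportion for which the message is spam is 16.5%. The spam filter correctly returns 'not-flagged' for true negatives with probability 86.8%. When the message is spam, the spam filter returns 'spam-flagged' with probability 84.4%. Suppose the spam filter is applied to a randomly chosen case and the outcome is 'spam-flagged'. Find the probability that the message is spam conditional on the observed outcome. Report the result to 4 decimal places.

Let H be the event that the message is spam. P(H) = 0.165, so P(¬H) = 0.835. With E the 'spam-flagged' result, P(E|H) = 0.844 and P(E|¬H) = 0.132.
P(E) = 0.844·0.165 + 0.132·0.835 = 0.13926 + 0.11022 = 0.24948.
By Bayes' theorem, P(H|E) = 0.13926 / 0.24948 = 0.5582.

P(H | E) ≈ 0.5582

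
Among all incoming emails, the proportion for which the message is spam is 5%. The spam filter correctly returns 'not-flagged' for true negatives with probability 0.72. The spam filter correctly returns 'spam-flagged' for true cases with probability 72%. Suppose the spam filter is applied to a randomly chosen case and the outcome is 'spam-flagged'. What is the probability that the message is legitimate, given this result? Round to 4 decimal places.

Let H be the event that the message is spam. P(H) = 0.05, so P(¬H) = 0.95. With E the 'spam-flagged' result, P(E|H) = 0.72 and P(E|¬H) = 0.28.
P(E) = 0.72·0.05 + 0.28·0.95 = 0.036000 + 0.26600 = 0.30200.
By Bayes' theorem, P(H|E) = 0.036000 / 0.30200 = 0.1192. Hence P(¬H|E) = 1 − 0.1192 = 0.8808.

P(¬H | E) ≈ 0.8808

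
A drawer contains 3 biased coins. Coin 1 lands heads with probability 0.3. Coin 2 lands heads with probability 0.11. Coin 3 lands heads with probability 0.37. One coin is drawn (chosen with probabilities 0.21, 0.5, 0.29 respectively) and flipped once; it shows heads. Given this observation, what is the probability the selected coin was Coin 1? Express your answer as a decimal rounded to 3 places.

Posterior probability ≈ 0.280

P(heads|C1) = 0.3; P(heads|C2) = 0.11; P(heads|C3) = 0.37.
Prior × likelihood for each source: 0.21·0.3=0.06300, 0.5·0.11=0.05500, 0.29·0.37=0.1073. Summing gives P(heads) = 0.22530.
P(Coin 1 | heads) = 0.06300 / 0.22530 = 0.280.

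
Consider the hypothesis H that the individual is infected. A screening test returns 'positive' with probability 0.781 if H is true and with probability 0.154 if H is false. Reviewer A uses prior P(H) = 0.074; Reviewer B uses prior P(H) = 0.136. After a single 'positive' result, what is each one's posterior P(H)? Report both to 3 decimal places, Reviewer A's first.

Reviewer A: 0.288; Reviewer B: 0.444

The likelihood ratio for a 'positive' result is 0.781/0.154 = 5.0714.
Reviewer A: prior odds 0.074/0.926 = 0.079914; posterior odds 0.40528; posterior probability 0.288.
Reviewer B: prior odds 0.136/0.864 = 0.15741; posterior odds 0.79828; posterior probability 0.444.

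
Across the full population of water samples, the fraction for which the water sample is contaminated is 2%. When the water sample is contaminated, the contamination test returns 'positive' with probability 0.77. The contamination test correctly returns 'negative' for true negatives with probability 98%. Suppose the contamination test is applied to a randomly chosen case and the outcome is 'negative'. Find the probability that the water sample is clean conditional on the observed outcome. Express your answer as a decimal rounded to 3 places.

P(¬H | E) ≈ 0.995

Let H be the event that the water sample is contaminated. P(H) = 0.02, so P(¬H) = 0.98. With E the 'negative' result, P(E|H) = 0.23 and P(E|¬H) = 0.98.
P(E) = 0.23·0.02 + 0.98·0.98 = 0.0046000 + 0.96040 = 0.96500.
By Bayes' theorem, P(H|E) = 0.0046000 / 0.96500 = 0.005. Hence P(¬H|E) = 1 − 0.005 = 0.995.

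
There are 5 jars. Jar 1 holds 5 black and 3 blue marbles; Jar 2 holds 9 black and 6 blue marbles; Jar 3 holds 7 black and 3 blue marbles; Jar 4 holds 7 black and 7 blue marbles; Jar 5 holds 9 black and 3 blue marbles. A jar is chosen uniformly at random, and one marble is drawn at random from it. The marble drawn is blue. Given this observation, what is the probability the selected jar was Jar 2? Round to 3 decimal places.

Posterior probability ≈ 0.219

Tabulate prior·likelihood by source: [1] prior 0.2, lik 0.375, product 0.07500; [2] prior 0.2, lik 0.4, product 0.08000; [3] prior 0.2, lik 0.3, product 0.06000; [4] prior 0.2, lik 0.5, product 0.1000; [5] prior 0.2, lik 0.25, product 0.05000.
Normalizing constant = 0.36500; the posterior for Jar 2 is its product over the sum, 0.08000/0.36500 = 0.219.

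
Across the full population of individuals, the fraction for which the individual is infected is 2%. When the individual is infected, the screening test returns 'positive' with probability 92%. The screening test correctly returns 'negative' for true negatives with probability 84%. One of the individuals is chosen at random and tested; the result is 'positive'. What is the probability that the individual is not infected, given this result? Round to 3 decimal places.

P(¬H | E) ≈ 0.895

Write H for 'the individual is infected'. Prior odds H:¬H = 0.02/0.98 = 0.020408. For the 'positive' outcome, the likelihood ratio is 0.92/0.16 = 5.7500.
Posterior odds = 0.020408 × 5.7500 = 0.11735, so P(H|E) = 0.11735/(1+0.11735) = 0.105. Then P(¬H|E) = 1 − 0.105 = 0.895.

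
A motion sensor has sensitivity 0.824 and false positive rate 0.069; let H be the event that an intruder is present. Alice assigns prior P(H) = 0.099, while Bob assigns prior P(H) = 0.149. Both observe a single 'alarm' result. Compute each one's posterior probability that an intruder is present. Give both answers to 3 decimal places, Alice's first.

The likelihood ratio for an 'alarm' result is 0.824/0.069 = 11.942.
Alice: prior odds 0.099/0.901 = 0.10988; posterior odds 1.3122; posterior probability 0.568.
Bob: prior odds 0.149/0.851 = 0.17509; posterior odds 2.0909; posterior probability 0.676.

Alice: 0.568; Bob: 0.676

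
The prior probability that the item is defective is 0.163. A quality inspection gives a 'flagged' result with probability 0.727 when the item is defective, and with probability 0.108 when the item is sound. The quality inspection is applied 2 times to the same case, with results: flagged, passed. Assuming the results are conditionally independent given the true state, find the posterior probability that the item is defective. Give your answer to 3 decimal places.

Let H be the event that the item is defective; start with P(H) = 0.163. P('flagged'|H) = 0.727, P('flagged'|¬H) = 0.108.
Update on result 1 ('flagged'): P(H) ← 0.727·0.1630 / (0.727·0.1630 + 0.108·0.8370) = 0.11850/0.20890 = 0.5673.
Update on result 2 ('passed'): P(H) ← 0.273·0.5673 / (0.273·0.5673 + 0.892·0.4327) = 0.15486/0.54086 = 0.2863.

Posterior P(H) ≈ 0.286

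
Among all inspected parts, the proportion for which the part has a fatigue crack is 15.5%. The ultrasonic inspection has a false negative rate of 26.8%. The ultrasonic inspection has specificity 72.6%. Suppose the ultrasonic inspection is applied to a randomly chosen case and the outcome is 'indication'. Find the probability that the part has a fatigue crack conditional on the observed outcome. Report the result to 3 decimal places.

P(H | E) ≈ 0.329

Let H be the event that the part has a fatigue crack. P(H) = 0.155, so P(¬H) = 0.845. With E the 'indication' result, P(E|H) = 0.732 and P(E|¬H) = 0.274.
P(E) = 0.732·0.155 + 0.274·0.845 = 0.11346 + 0.23153 = 0.34499.
By Bayes' theorem, P(H|E) = 0.11346 / 0.34499 = 0.329.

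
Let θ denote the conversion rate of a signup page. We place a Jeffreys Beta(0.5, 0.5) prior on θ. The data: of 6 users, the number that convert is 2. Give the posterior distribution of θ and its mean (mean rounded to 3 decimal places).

Posterior: Beta(2.5, 4.5); mean ≈ 0.357

The binomial likelihood is conjugate to the Beta prior: with 2 successes and 4 failures, the posterior is Beta(0.5+2, 0.5+4) = Beta(2.5, 4.5).
Posterior mean = α/(α+β) = 2.5/7 = 0.357.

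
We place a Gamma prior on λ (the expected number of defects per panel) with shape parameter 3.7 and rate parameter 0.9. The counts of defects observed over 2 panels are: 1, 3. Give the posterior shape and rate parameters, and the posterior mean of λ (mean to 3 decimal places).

Posterior: Gamma(shape=7.7, rate=2.9); mean ≈ 2.655

Total count ∑xᵢ = 4 over n = 2 panels.
Gamma is conjugate to the Poisson likelihood: posterior is Gamma(shape = 3.7+4 = 7.7, rate = 0.9+2 = 2.9).
Posterior mean = shape/rate = 7.7/2.9 = 2.655.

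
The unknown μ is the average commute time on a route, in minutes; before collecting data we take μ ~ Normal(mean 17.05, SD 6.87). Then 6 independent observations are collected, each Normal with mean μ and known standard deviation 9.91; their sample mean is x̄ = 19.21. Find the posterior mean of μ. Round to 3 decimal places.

Posterior mean ≈ 18.654

Prior precision 1/τ₀² = 1/6.87² = 0.0211878; data precision n/σ² = 6/9.91² = 0.0610948.
Posterior precision = 0.0211878 + 0.0610948 = 0.0822826.
Posterior mean = (0.0211878·17.05 + 0.0610948·19.21) / 0.0822826 = 18.654.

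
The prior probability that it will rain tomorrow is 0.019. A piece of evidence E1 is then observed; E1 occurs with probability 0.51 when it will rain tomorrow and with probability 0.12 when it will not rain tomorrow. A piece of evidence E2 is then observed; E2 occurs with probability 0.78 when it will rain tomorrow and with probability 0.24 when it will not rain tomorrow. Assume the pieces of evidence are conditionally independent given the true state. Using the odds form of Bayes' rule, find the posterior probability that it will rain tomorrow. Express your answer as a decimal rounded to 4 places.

Posterior probability ≈ 0.2111

Prior odds = 0.019/(1−0.019) = 0.019368.
Likelihood ratio for E1 = 0.51/0.12 = 4.2500.
Likelihood ratio for E2 = 0.78/0.24 = 3.2500.
Posterior odds = prior odds × LR₁ × LR₂ = 0.26752.
Posterior probability = odds/(1+odds) = 0.26752/1.2675 = 0.2111.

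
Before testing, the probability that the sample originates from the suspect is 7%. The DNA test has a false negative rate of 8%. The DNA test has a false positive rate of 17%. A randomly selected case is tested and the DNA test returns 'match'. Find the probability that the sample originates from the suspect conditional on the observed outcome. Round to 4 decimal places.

Let H be the event that the sample originates from the suspect. P(H) = 0.07, so P(¬H) = 0.93. With E the 'match' result, P(E|H) = 0.92 and P(E|¬H) = 0.17.
P(E) = 0.92·0.07 + 0.17·0.93 = 0.064400 + 0.15810 = 0.22250.
By Bayes' theorem, P(H|E) = 0.064400 / 0.22250 = 0.2894.

P(H | E) ≈ 0.2894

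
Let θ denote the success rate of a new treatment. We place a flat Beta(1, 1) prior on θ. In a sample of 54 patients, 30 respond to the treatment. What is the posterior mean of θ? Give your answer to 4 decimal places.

The binomial likelihood is conjugate to the Beta prior: with 30 successes and 24 failures, the posterior is Beta(1+30, 1+24) = Beta(31, 25).
Posterior mean = α/(α+β) = 31/56 = 0.5536.

Posterior mean ≈ 0.5536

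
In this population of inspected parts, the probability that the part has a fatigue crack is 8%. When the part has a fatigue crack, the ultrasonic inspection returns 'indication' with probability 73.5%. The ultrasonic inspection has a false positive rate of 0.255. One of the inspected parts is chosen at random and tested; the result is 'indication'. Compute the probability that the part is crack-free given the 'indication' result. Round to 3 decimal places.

P(¬H | E) ≈ 0.800

Write H for 'the part has a fatigue crack'. Prior odds H:¬H = 0.08/0.92 = 0.086957. For the 'indication' outcome, the likelihood ratio is 0.735/0.255 = 2.8824.
Posterior odds = 0.086957 × 2.8824 = 0.25064, so P(H|E) = 0.25064/(1+0.25064) = 0.200. Then P(¬H|E) = 1 − 0.200 = 0.800.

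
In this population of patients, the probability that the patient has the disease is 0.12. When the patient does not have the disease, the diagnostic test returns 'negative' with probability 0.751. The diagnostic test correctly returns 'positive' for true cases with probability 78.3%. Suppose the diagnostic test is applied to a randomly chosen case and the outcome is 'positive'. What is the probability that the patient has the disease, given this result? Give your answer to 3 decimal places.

Let H be the event that the patient has the disease. P(H) = 0.12, so P(¬H) = 0.88. With E the 'positive' result, P(E|H) = 0.783 and P(E|¬H) = 0.249.
P(E) = 0.783·0.12 + 0.249·0.88 = 0.093960 + 0.21912 = 0.31308.
By Bayes' theorem, P(H|E) = 0.093960 / 0.31308 = 0.300.

P(H | E) ≈ 0.300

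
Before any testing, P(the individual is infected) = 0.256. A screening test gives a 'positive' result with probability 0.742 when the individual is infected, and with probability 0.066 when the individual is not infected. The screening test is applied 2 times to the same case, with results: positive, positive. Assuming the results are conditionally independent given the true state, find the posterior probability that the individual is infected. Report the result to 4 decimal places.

With H the event that the individual is infected, the joint likelihood of the observed sequence is P(data|H) = 0.742·0.742 = 0.55056 and P(data|¬H) = 0.066·0.066 = 0.0043560.
Bayes: P(H|data) = 0.256·0.55056 / (0.256·0.55056 + 0.744·0.0043560) = 0.14094/0.14419 = 0.9775.

Posterior P(H) ≈ 0.9775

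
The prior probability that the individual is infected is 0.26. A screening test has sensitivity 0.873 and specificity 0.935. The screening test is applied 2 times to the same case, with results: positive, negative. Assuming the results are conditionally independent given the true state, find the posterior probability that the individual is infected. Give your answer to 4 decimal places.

With H the event that the individual is infected, the joint likelihood of the observed sequence is P(data|H) = 0.873·0.127 = 0.11087 and P(data|¬H) = 0.065·0.935 = 0.060775.
Bayes: P(H|data) = 0.26·0.11087 / (0.26·0.11087 + 0.74·0.060775) = 0.028826/0.073800 = 0.3906.

Posterior P(H) ≈ 0.3906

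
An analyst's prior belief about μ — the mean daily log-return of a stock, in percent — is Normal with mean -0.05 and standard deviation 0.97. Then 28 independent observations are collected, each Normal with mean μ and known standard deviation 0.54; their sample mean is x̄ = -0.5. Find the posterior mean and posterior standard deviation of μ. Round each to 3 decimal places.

Posterior mean ≈ -0.495; posterior SD ≈ 0.101

With known σ, the Normal prior is conjugate. Weight on the data is w = (n/σ²)/(n/σ² + 1/τ₀²) = 96.0219/(96.0219+1.06281) = 0.98905.
Posterior mean = w·x̄ + (1−w)·μ₀ = 0.98905·-0.5 + 0.010947·-0.05 = -0.495. Posterior variance = 1/(96.0219+1.06281) = 0.0103003, so SD = 0.101.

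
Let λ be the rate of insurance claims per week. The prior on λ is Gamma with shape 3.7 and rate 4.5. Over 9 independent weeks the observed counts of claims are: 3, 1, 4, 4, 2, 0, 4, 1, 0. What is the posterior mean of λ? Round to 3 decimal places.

Posterior mean ≈ 1.681

Total count ∑xᵢ = 19 over n = 9 weeks.
Gamma is conjugate to the Poisson likelihood: posterior is Gamma(shape = 3.7+19 = 22.7, rate = 4.5+9 = 13.5).
E[λ | data] = 22.7/13.5 = 1.681.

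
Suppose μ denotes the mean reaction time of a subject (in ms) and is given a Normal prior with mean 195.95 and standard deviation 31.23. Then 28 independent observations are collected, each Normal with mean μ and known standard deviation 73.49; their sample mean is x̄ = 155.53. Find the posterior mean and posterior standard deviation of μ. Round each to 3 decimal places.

Posterior mean ≈ 162.204; posterior SD ≈ 12.690

With known σ, the Normal prior is conjugate. Weight on the data is w = (n/σ²)/(n/σ² + 1/τ₀²) = 0.00518444/(0.00518444+0.00102531) = 0.83489.
Posterior mean = w·x̄ + (1−w)·μ₀ = 0.83489·155.53 + 0.16511·195.95 = 162.204. Posterior variance = 1/(0.00518444+0.00102531) = 161.037, so SD = 12.690.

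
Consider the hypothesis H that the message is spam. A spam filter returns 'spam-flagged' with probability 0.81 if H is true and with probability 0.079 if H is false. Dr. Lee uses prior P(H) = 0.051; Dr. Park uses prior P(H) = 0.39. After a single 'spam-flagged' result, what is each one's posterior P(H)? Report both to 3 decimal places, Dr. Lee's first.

P('+'|H) = 0.81, P('+'|¬H) = 0.079.
Dr. Lee: numerator 0.81·0.051 = 0.041310; evidence = 0.041310+0.079·0.949 = 0.11628; posterior = 0.355.
Dr. Park: numerator 0.81·0.39 = 0.31590; evidence = 0.31590+0.079·0.61 = 0.36409; posterior = 0.868.

Dr. Lee: 0.355; Dr. Park: 0.868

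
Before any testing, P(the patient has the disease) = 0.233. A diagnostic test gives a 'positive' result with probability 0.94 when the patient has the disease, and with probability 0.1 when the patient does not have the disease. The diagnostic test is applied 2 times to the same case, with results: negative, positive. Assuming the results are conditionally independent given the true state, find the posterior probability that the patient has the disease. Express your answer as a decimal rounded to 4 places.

Posterior P(H) ≈ 0.1599

Let H be the event that the patient has the disease; start with P(H) = 0.233. P('positive'|H) = 0.94, P('positive'|¬H) = 0.1.
Update on result 1 ('negative'): P(H) ← 0.06·0.2330 / (0.06·0.2330 + 0.9·0.7670) = 0.013980/0.70428 = 0.0199.
Update on result 2 ('positive'): P(H) ← 0.94·0.0199 / (0.94·0.0199 + 0.1·0.9801) = 0.018659/0.11667 = 0.1599.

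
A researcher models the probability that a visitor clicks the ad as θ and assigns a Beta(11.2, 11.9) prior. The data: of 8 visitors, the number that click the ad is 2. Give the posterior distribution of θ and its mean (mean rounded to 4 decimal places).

Observing 2 successes and 6 failures updates Beta(11.2, 11.9) by adding the success and failure counts to the two shape parameters: α = 11.2+2 = 13.2, β = 11.9+6 = 17.9.
Posterior mean = α/(α+β) = 13.2/31.1 = 0.4244.

Posterior: Beta(13.2, 17.9); mean ≈ 0.4244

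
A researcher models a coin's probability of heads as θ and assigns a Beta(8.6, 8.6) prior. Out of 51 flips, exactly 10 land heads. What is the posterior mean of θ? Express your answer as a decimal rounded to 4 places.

Posterior mean ≈ 0.2727

Observing 10 successes and 41 failures updates Beta(8.6, 8.6) by adding the success and failure counts to the two shape parameters: α = 8.6+10 = 18.6, β = 8.6+41 = 49.6.
E[θ | data] = 18.6/(18.6+49.6) = 0.2727.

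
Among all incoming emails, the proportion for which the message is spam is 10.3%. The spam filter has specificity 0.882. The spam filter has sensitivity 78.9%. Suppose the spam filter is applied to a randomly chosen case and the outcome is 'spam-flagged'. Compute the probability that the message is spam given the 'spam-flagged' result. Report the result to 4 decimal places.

P(H | E) ≈ 0.4343

Let H be the event that the message is spam. P(H) = 0.103, so P(¬H) = 0.897. With E the 'spam-flagged' result, P(E|H) = 0.789 and P(E|¬H) = 0.118.
P(E) = 0.789·0.103 + 0.118·0.897 = 0.081267 + 0.10585 = 0.18711.
By Bayes' theorem, P(H|E) = 0.081267 / 0.18711 = 0.4343.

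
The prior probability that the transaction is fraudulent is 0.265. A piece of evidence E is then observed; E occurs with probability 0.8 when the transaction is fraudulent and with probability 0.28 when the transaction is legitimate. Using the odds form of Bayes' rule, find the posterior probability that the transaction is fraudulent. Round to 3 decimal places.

Prior odds = 0.265/(1−0.265) = 0.36054.
Likelihood ratio for E = 0.8/0.28 = 2.8571.
Posterior odds = prior odds × LR = 1.0301.
Posterior probability = odds/(1+odds) = 1.0301/2.0301 = 0.507.

Posterior probability ≈ 0.507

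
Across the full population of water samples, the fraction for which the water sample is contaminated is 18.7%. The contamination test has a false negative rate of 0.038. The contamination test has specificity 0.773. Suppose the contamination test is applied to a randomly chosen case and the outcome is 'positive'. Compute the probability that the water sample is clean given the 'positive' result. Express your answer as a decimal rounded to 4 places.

Let H be the event that the water sample is contaminated. P(H) = 0.187, so P(¬H) = 0.813. With E the 'positive' result, P(E|H) = 0.962 and P(E|¬H) = 0.227.
P(E) = 0.962·0.187 + 0.227·0.813 = 0.17989 + 0.18455 = 0.36445.
By Bayes' theorem, P(H|E) = 0.17989 / 0.36445 = 0.4936. Hence P(¬H|E) = 1 − 0.4936 = 0.5064.

P(¬H | E) ≈ 0.5064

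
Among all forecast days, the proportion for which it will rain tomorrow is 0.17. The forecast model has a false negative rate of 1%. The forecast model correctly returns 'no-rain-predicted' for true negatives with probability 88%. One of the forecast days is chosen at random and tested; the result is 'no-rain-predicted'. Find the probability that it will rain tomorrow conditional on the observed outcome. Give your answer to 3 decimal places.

P(H | E) ≈ 0.002

Write H for 'it will rain tomorrow'. Prior odds H:¬H = 0.17/0.83 = 0.20482. For the 'no-rain-predicted' outcome, the likelihood ratio is 0.01/0.88 = 0.011364.
Posterior odds = 0.20482 × 0.011364 = 0.0023275, so P(H|E) = 0.0023275/(1+0.0023275) = 0.002.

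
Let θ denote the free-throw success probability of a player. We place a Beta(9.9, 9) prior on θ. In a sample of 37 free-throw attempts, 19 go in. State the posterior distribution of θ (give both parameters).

Posterior: Beta(28.9, 27)

The binomial likelihood is conjugate to the Beta prior: with 19 successes and 18 failures, the posterior is Beta(9.9+19, 9+18) = Beta(28.9, 27).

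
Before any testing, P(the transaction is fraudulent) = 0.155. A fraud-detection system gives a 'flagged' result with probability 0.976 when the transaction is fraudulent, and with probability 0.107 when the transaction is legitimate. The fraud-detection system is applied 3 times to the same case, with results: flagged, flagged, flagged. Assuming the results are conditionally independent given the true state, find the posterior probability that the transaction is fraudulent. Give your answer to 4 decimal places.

Posterior P(H) ≈ 0.9929

Let H be the event that the transaction is fraudulent; start with P(H) = 0.155. P('flagged'|H) = 0.976, P('flagged'|¬H) = 0.107.
Update on result 1 ('flagged'): P(H) ← 0.976·0.1550 / (0.976·0.1550 + 0.107·0.8450) = 0.15128/0.24169 = 0.6259.
Update on result 2 ('flagged'): P(H) ← 0.976·0.6259 / (0.976·0.6259 + 0.107·0.3741) = 0.61089/0.65092 = 0.9385.
Update on result 3 ('flagged'): P(H) ← 0.976·0.9385 / (0.976·0.9385 + 0.107·0.0615) = 0.91598/0.92256 = 0.9929.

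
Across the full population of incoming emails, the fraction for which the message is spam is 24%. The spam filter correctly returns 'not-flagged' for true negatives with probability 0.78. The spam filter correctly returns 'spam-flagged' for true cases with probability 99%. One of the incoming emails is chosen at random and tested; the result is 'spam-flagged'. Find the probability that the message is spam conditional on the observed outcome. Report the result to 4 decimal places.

Write H for 'the message is spam'. Prior odds H:¬H = 0.24/0.76 = 0.31579. For the 'spam-flagged' outcome, the likelihood ratio is 0.99/0.22 = 4.5000.
Posterior odds = 0.31579 × 4.5000 = 1.4211, so P(H|E) = 1.4211/(1+1.4211) = 0.5870.

P(H | E) ≈ 0.5870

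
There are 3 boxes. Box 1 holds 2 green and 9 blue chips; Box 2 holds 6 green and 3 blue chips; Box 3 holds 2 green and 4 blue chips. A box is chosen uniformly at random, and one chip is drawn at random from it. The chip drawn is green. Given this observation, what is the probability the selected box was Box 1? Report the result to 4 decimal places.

Posterior probability ≈ 0.1538

P(green|Box 1) = 0.1818; P(green|Box 2) = 0.6667; P(green|Box 3) = 0.3333.
Prior × likelihood for each source: 0.333333·0.1818=0.06061, 0.333333·0.6667=0.2222, 0.333333·0.3333=0.1111. Summing gives P(green) = 0.39394.
P(Box 1 | green) = 0.06061 / 0.39394 = 0.1538.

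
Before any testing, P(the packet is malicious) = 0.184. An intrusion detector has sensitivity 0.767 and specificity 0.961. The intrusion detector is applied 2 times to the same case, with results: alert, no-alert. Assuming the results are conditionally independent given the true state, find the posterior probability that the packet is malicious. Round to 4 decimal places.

Posterior P(H) ≈ 0.5181

Let H be the event that the packet is malicious; start with P(H) = 0.184. P('alert'|H) = 0.767, P('alert'|¬H) = 0.039.
Update on result 1 ('alert'): P(H) ← 0.767·0.1840 / (0.767·0.1840 + 0.039·0.8160) = 0.14113/0.17295 = 0.8160.
Update on result 2 ('no-alert'): P(H) ← 0.233·0.8160 / (0.233·0.8160 + 0.961·0.1840) = 0.19013/0.36696 = 0.5181.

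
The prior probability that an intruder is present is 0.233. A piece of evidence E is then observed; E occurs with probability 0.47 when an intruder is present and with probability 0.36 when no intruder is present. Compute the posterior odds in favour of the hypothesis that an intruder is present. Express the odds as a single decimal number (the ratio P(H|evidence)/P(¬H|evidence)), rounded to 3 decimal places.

Posterior odds ≈ 0.397

Prior odds = 0.233/(1−0.233) = 0.30378. In log-odds, ln(0.30378) = -1.1914.
Add log likelihood ratio: ln(1.3056) = 0.26663.
Posterior log-odds = -0.92482, so posterior odds = exp(-0.92482) = 0.39660.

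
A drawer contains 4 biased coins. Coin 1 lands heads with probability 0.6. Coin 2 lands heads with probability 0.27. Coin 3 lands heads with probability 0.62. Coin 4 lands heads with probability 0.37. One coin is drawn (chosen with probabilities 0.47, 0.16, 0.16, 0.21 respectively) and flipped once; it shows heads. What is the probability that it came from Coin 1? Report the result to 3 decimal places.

P(heads|C1) = 0.6; P(heads|C2) = 0.27; P(heads|C3) = 0.62; P(heads|C4) = 0.37.
Prior × likelihood for each source: 0.47·0.6=0.2820, 0.16·0.27=0.04320, 0.16·0.62=0.09920, 0.21·0.37=0.07770. Summing gives P(heads) = 0.50210.
P(Coin 1 | heads) = 0.2820 / 0.50210 = 0.562.

Posterior probability ≈ 0.562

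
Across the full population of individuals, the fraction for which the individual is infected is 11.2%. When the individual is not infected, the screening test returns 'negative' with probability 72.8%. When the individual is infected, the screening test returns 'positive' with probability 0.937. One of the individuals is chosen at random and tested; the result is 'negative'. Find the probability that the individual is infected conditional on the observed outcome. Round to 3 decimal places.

Write H for 'the individual is infected'. Prior odds H:¬H = 0.112/0.888 = 0.12613. For the 'negative' outcome, the likelihood ratio is 0.063/0.728 = 0.086538.
Posterior odds = 0.12613 × 0.086538 = 0.010915, so P(H|E) = 0.010915/(1+0.010915) = 0.011.

P(H | E) ≈ 0.011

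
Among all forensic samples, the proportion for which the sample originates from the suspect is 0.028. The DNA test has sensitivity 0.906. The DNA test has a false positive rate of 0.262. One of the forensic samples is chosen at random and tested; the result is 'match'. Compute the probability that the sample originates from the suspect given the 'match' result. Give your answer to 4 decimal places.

Let H be the event that the sample originates from the suspect. P(H) = 0.028, so P(¬H) = 0.972. With E the 'match' result, P(E|H) = 0.906 and P(E|¬H) = 0.262.
P(E) = 0.906·0.028 + 0.262·0.972 = 0.025368 + 0.25466 = 0.28003.
By Bayes' theorem, P(H|E) = 0.025368 / 0.28003 = 0.0906.

P(H | E) ≈ 0.0906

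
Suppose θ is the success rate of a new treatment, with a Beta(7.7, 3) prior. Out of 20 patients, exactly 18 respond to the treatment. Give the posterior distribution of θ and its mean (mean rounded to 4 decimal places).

Posterior: Beta(25.7, 5); mean ≈ 0.8371

Observing 18 successes and 2 failures updates Beta(7.7, 3) by adding the success and failure counts to the two shape parameters: α = 7.7+18 = 25.7, β = 3+2 = 5.
E[θ | data] = 25.7/(25.7+5) = 0.8371.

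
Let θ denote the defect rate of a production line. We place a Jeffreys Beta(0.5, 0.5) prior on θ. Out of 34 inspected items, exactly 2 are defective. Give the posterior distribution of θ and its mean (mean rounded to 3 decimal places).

Observing 2 successes and 32 failures updates Beta(0.5, 0.5) by adding the success and failure counts to the two shape parameters: α = 0.5+2 = 2.5, β = 0.5+32 = 32.5.
Posterior mean = α/(α+β) = 2.5/35 = 0.071.

Posterior: Beta(2.5, 32.5); mean ≈ 0.071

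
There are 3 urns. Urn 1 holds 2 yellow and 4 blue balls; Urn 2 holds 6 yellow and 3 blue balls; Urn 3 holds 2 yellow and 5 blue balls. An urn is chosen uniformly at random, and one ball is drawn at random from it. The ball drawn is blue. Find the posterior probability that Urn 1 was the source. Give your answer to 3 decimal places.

P(blue|Urn 1) = 0.6667; P(blue|Urn 2) = 0.3333; P(blue|Urn 3) = 0.7143.
Prior × likelihood for each source: 0.333333·0.6667=0.2222, 0.333333·0.3333=0.1111, 0.333333·0.7143=0.2381. Summing gives P(blue) = 0.57143.
P(Urn 1 | blue) = 0.2222 / 0.57143 = 0.389.

Posterior probability ≈ 0.389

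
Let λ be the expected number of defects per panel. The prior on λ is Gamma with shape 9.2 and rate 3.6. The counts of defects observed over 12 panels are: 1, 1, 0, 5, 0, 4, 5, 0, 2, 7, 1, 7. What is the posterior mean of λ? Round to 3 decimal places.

Total count ∑xᵢ = 33 over n = 12 panels.
Gamma is conjugate to the Poisson likelihood: posterior is Gamma(shape = 9.2+33 = 42.2, rate = 3.6+12 = 15.6).
E[λ | data] = 42.2/15.6 = 2.705.

Posterior mean ≈ 2.705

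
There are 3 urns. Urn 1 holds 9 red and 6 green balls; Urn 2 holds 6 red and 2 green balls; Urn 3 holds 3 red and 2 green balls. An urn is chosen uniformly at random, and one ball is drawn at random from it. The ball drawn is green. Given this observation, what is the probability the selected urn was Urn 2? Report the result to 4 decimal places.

Posterior probability ≈ 0.2381

P(green|Urn 1) = 0.4; P(green|Urn 2) = 0.25; P(green|Urn 3) = 0.4.
Prior × likelihood for each source: 0.333333·0.4=0.1333, 0.333333·0.25=0.08333, 0.333333·0.4=0.1333. Summing gives P(green) = 0.35000.
P(Urn 2 | green) = 0.08333 / 0.35000 = 0.2381.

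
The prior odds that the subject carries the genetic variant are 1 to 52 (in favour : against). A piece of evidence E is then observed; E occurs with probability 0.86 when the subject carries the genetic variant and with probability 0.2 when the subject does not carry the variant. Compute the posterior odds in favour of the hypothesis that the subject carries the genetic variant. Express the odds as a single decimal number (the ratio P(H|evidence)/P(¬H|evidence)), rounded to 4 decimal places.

Posterior odds ≈ 0.0827

Prior odds = 1/52 = 0.019231. In log-odds, ln(0.019231) = -3.9512.
Add log likelihood ratio: ln(4.3000) = 1.4586.
Posterior log-odds = -2.4926, so posterior odds = exp(-2.4926) = 0.082692.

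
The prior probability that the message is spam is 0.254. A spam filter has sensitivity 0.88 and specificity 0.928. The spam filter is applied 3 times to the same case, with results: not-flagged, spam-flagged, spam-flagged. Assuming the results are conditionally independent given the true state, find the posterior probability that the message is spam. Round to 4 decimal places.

Let H be the event that the message is spam; start with P(H) = 0.254. P('spam-flagged'|H) = 0.88, P('spam-flagged'|¬H) = 0.072.
Update on result 1 ('not-flagged'): P(H) ← 0.12·0.2540 / (0.12·0.2540 + 0.928·0.7460) = 0.030480/0.72277 = 0.0422.
Update on result 2 ('spam-flagged'): P(H) ← 0.88·0.0422 / (0.88·0.0422 + 0.072·0.9578) = 0.037111/0.10607 = 0.3499.
Update on result 3 ('spam-flagged'): P(H) ← 0.88·0.3499 / (0.88·0.3499 + 0.072·0.6501) = 0.30787/0.35468 = 0.8680.

Posterior P(H) ≈ 0.8680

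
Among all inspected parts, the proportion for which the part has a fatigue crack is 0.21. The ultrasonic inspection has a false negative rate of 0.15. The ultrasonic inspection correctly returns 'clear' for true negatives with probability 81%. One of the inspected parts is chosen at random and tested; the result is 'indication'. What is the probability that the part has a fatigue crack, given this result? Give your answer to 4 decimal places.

P(H | E) ≈ 0.5432

Let H be the event that the part has a fatigue crack. P(H) = 0.21, so P(¬H) = 0.79. With E the 'indication' result, P(E|H) = 0.85 and P(E|¬H) = 0.19.
P(E) = 0.85·0.21 + 0.19·0.79 = 0.17850 + 0.15010 = 0.32860.
By Bayes' theorem, P(H|E) = 0.17850 / 0.32860 = 0.5432.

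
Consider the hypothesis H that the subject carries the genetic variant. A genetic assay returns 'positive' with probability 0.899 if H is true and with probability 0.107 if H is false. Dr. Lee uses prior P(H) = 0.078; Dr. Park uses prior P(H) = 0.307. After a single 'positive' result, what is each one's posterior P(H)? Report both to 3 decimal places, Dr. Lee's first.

The likelihood ratio for a 'positive' result is 0.899/0.107 = 8.4019.
Dr. Lee: prior odds 0.078/0.922 = 0.084599; posterior odds 0.71079; posterior probability 0.415.
Dr. Park: prior odds 0.307/0.693 = 0.44300; posterior odds 3.7220; posterior probability 0.788.

Dr. Lee: 0.415; Dr. Park: 0.788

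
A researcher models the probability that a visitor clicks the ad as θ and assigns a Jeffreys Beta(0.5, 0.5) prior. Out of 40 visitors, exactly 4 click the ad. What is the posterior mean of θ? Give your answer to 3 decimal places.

Posterior mean ≈ 0.110

The binomial likelihood is conjugate to the Beta prior: with 4 successes and 36 failures, the posterior is Beta(0.5+4, 0.5+36) = Beta(4.5, 36.5).
Posterior mean = α/(α+β) = 4.5/41 = 0.110.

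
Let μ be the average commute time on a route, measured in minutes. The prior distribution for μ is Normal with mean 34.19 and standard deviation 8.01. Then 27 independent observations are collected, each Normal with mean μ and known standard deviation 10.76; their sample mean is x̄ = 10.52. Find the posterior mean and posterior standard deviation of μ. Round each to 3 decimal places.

Prior precision 1/τ₀² = 1/8.01² = 0.0155860; data precision n/σ² = 27/10.76² = 0.233206.
Posterior precision = 0.0155860 + 0.233206 = 0.248792, giving posterior SD = 1/√0.248792 = 2.005.
Posterior mean = (0.0155860·34.19 + 0.233206·10.52) / 0.248792 = 12.003.

Posterior mean ≈ 12.003; posterior SD ≈ 2.005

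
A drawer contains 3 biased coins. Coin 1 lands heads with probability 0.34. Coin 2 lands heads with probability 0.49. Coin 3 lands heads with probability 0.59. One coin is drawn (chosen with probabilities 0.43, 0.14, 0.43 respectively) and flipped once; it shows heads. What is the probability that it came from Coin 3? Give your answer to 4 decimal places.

P(heads|C1) = 0.34; P(heads|C2) = 0.49; P(heads|C3) = 0.59.
Prior × likelihood for each source: 0.43·0.34=0.1462, 0.14·0.49=0.06860, 0.43·0.59=0.2537. Summing gives P(heads) = 0.46850.
P(Coin 3 | heads) = 0.2537 / 0.46850 = 0.5415.

Posterior probability ≈ 0.5415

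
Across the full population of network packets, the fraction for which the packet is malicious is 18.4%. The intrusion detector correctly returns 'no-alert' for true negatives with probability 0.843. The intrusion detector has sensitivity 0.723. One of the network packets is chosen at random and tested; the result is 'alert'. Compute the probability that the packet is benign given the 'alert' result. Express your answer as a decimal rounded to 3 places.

Write H for 'the packet is malicious'. Prior odds H:¬H = 0.184/0.816 = 0.22549. For the 'alert' outcome, the likelihood ratio is 0.723/0.157 = 4.6051.
Posterior odds = 0.22549 × 4.6051 = 1.0384, so P(H|E) = 1.0384/(1+1.0384) = 0.509. Then P(¬H|E) = 1 − 0.509 = 0.491.

P(¬H | E) ≈ 0.491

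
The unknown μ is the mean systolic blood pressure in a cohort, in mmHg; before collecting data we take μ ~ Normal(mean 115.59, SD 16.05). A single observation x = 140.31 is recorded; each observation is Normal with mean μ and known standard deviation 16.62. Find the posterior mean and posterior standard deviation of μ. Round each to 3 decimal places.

Posterior mean ≈ 127.519; posterior SD ≈ 11.545

With known σ, the Normal prior is conjugate. Weight on the data is w = (n/σ²)/(n/σ² + 1/τ₀²) = 0.00362024/(0.00362024+0.00388195) = 0.48256.
Posterior mean = w·x̄ + (1−w)·μ₀ = 0.48256·140.31 + 0.51744·115.59 = 127.519. Posterior variance = 1/(0.00362024+0.00388195) = 133.294, so SD = 11.545.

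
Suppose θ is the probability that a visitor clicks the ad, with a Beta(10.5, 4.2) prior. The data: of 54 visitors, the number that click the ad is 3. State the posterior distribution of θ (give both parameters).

The binomial likelihood is conjugate to the Beta prior: with 3 successes and 51 failures, the posterior is Beta(10.5+3, 4.2+51) = Beta(13.5, 55.2).

Posterior: Beta(13.5, 55.2)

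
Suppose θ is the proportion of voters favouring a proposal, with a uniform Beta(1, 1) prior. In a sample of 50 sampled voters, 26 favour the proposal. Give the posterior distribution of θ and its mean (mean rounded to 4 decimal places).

The binomial likelihood is conjugate to the Beta prior: with 26 successes and 24 failures, the posterior is Beta(1+26, 1+24) = Beta(27, 25).
E[θ | data] = 27/(27+25) = 0.5192.

Posterior: Beta(27, 25); mean ≈ 0.5192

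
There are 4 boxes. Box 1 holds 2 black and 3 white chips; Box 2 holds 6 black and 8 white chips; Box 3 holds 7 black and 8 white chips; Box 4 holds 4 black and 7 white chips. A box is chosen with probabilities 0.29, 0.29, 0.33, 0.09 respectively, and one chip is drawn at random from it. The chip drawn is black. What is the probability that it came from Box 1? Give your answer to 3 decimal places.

Tabulate prior·likelihood by source: [1] prior 0.29, lik 0.4, product 0.1160; [2] prior 0.29, lik 0.4286, product 0.1243; [3] prior 0.33, lik 0.4667, product 0.1540; [4] prior 0.09, lik 0.3636, product 0.03273.
Normalizing constant = 0.42701; the posterior for Box 1 is its product over the sum, 0.1160/0.42701 = 0.272.

Posterior probability ≈ 0.272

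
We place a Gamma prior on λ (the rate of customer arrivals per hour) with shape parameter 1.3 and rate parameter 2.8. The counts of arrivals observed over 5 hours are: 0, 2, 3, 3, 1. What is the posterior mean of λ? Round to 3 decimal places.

The Poisson likelihood adds the total count to the shape and the number of exposure periods to the rate. Here ∑xᵢ = 9 and n = 5, so shape 1.3→10.3 and rate 2.8→7.8.
E[λ | data] = 10.3/7.8 = 1.321.

Posterior mean ≈ 1.321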